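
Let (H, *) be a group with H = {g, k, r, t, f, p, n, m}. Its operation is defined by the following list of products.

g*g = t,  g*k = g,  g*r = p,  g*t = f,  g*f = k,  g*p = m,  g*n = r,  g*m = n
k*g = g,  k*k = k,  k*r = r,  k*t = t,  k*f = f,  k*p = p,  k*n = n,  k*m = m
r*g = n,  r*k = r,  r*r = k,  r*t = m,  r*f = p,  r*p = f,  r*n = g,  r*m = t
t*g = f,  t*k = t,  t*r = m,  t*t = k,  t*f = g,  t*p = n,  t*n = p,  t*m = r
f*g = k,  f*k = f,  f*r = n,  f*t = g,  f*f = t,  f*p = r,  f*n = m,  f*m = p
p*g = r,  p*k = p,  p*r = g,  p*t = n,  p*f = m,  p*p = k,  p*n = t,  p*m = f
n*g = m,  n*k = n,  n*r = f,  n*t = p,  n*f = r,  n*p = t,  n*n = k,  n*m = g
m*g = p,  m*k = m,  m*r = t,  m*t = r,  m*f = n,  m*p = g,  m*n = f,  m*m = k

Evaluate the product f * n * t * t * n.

f

f * n = m
m * t = r
r * t = m
m * n = f
(Structurally, H here is isomorphic to the dihedral group D_4.)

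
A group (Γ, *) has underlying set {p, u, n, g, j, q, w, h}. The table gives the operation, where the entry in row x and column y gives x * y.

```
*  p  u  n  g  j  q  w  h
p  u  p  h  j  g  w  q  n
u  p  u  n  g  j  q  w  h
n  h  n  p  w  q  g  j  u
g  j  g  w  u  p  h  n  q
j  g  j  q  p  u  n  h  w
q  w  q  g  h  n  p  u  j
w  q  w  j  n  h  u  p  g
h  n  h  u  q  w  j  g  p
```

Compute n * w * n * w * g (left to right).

g

n * w = j
j * n = q
q * w = u
u * g = g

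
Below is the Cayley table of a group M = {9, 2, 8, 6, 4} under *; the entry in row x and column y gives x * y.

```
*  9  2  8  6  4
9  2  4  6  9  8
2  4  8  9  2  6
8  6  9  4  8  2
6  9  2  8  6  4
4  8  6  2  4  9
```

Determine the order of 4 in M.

5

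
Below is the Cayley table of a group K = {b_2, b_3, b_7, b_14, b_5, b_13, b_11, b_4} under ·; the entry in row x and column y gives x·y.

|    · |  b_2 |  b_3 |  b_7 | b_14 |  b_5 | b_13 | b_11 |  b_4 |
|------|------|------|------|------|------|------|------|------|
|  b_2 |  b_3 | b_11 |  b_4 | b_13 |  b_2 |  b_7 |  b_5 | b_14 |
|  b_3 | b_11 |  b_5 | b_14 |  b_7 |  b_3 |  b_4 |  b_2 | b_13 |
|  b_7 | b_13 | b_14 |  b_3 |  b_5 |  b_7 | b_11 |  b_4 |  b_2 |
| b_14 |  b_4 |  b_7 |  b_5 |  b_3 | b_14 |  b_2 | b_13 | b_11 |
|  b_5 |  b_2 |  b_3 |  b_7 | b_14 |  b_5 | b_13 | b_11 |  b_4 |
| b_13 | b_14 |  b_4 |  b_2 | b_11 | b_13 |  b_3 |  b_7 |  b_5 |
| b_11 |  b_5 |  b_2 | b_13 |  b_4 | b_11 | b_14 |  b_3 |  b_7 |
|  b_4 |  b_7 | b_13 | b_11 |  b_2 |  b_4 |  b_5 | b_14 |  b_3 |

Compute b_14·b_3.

Read row b_14, column b_3: b_14·b_3 = b_7.

b_7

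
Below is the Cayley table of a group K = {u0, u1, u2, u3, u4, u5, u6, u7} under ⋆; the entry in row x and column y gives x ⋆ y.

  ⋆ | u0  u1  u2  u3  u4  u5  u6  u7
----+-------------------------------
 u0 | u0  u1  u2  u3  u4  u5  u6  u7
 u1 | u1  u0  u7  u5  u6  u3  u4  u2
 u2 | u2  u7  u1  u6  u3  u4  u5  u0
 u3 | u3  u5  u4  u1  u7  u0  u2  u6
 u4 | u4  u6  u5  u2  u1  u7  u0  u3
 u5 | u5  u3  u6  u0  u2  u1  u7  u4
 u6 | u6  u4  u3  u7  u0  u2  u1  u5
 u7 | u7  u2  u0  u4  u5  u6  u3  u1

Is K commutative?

No

u7 ⋆ u3 = u4 but u3 ⋆ u7 = u6.
Since u7 and u3 do not commute, K is not abelian.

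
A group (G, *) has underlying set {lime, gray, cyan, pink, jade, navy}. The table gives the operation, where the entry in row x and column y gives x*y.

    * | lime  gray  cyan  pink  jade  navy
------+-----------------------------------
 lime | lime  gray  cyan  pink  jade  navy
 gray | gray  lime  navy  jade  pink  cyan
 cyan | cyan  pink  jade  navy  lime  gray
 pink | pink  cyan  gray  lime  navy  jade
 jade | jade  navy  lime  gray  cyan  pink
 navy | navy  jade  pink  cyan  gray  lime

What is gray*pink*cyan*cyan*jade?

lime

gray*pink = jade
jade*cyan = lime
lime*cyan = cyan
cyan*jade = lime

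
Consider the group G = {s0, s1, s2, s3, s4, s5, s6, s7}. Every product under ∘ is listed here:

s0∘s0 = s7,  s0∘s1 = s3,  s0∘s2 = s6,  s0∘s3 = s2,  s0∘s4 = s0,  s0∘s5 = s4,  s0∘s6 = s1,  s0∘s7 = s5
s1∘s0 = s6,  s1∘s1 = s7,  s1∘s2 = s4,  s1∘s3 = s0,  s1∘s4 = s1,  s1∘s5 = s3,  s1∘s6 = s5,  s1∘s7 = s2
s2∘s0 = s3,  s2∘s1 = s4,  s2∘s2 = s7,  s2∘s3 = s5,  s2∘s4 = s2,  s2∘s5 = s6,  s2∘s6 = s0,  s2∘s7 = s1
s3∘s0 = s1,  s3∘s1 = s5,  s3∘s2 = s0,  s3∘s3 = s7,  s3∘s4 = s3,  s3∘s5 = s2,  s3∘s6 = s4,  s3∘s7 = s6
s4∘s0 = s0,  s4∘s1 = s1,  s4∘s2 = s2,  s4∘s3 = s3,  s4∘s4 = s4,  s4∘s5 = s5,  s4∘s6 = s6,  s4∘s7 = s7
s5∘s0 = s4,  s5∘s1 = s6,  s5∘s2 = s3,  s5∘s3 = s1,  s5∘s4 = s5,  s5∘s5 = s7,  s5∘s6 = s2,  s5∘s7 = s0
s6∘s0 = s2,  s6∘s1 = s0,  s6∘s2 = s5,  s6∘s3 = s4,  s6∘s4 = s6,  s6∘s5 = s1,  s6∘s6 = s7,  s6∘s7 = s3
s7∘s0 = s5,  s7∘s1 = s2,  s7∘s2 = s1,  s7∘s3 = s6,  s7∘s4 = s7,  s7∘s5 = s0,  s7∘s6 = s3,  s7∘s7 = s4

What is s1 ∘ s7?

s2

Read row s1, column s7: s1 ∘ s7 = s2.
(Structurally, G here is isomorphic to the quaternion group Q_8.)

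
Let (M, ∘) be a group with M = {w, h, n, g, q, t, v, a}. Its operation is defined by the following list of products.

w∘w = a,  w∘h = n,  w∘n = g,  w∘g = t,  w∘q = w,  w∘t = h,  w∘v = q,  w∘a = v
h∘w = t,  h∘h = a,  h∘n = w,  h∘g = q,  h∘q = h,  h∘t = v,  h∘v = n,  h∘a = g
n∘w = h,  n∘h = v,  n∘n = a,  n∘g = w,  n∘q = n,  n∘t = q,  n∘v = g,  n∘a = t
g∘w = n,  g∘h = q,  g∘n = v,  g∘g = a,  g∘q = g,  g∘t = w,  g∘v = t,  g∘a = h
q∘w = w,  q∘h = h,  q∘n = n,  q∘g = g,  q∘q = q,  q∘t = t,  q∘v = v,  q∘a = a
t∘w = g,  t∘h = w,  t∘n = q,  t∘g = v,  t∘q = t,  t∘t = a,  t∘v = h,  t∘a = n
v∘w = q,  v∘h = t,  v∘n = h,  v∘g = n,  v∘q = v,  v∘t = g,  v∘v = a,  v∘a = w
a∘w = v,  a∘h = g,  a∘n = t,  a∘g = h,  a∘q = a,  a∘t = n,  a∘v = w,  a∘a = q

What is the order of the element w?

The identity element is q (its row matches the header).
w^1 = w
w^2 = w ∘ w = a
w^3 = a ∘ w = v
w^4 = v ∘ w = q
The first power of w equal to the identity is w^4, so ord(w) = 4.

4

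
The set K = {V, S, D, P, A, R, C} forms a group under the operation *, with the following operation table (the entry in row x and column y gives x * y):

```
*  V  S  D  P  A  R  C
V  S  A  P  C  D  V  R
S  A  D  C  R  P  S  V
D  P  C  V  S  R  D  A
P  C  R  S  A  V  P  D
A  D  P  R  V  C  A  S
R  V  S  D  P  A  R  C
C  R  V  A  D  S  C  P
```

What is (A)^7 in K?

R

A^1 = A
A^2 = A * A = C
A^3 = C * A = S
A^4 = S * A = P
A^5 = P * A = V
A^6 = V * A = D
A^7 = D * A = R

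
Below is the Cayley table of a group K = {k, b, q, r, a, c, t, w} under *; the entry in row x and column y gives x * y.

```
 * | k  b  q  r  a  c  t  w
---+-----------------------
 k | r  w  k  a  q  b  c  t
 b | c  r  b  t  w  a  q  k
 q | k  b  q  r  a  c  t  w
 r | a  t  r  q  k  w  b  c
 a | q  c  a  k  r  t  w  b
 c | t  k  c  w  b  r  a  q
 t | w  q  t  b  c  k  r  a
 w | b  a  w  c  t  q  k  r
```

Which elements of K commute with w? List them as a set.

{c, q, r, w}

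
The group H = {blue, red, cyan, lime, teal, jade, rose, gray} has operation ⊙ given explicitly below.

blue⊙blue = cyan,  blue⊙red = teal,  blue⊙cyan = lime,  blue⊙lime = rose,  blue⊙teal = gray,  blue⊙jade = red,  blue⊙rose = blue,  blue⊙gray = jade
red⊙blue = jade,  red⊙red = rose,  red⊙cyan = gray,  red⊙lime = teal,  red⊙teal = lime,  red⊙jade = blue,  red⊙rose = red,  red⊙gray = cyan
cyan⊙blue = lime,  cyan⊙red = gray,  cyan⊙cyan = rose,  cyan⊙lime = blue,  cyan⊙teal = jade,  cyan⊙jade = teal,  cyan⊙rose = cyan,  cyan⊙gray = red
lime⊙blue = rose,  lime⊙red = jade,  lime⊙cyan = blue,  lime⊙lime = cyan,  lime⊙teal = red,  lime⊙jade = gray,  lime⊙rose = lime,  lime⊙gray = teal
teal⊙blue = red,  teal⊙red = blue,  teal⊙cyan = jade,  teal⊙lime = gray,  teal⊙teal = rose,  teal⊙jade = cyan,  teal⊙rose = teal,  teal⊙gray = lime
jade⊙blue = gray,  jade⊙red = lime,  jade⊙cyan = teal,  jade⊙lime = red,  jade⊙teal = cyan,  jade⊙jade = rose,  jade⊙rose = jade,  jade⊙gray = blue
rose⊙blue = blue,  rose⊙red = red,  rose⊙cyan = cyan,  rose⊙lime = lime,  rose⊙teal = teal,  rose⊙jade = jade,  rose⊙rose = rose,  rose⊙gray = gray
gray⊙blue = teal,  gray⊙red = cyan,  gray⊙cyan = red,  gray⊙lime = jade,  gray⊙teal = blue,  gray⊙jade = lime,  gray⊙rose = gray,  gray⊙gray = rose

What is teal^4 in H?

teal^1 = teal
teal^2 = teal ⊙ teal = rose
teal^3 = rose ⊙ teal = teal
teal^4 = teal ⊙ teal = rose
(Structurally, H here is isomorphic to the dihedral group D_4.)

rose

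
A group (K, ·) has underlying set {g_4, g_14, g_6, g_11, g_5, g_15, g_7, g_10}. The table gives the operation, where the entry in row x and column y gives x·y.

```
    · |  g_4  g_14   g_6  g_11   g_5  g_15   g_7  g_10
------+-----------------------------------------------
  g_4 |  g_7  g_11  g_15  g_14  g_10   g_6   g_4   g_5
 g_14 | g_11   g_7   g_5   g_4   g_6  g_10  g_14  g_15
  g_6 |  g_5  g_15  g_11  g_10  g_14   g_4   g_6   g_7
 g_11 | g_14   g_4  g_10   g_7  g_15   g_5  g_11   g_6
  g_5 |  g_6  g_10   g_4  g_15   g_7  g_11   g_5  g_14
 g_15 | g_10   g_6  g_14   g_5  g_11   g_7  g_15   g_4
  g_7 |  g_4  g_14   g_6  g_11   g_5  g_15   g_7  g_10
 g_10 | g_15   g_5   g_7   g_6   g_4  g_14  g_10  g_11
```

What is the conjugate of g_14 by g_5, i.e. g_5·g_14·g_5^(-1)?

g_4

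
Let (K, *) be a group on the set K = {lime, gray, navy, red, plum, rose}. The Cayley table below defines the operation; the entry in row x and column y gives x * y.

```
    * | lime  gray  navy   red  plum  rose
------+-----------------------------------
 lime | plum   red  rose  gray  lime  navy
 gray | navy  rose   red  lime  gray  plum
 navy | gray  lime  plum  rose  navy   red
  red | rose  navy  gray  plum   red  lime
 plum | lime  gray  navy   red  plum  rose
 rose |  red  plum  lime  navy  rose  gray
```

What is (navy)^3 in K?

navy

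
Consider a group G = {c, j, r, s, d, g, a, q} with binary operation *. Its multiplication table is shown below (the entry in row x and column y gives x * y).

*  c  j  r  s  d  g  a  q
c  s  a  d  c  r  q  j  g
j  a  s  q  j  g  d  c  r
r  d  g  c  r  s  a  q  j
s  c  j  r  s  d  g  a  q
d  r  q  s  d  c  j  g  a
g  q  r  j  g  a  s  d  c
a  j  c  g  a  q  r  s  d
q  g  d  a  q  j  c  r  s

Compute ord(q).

2

The identity element is s (its row matches the header).
q^1 = q
q^2 = q * q = s
The first power of q equal to the identity is q^2, so ord(q) = 2.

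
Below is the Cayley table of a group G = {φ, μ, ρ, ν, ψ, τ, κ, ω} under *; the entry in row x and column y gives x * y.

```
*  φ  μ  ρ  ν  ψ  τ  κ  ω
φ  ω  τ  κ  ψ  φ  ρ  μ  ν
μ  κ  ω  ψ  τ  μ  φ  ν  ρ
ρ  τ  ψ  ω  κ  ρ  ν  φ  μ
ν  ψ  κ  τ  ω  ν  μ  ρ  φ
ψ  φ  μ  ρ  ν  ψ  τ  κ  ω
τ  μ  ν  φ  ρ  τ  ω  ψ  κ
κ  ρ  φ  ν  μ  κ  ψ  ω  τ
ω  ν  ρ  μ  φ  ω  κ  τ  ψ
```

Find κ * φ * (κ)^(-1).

The identity is ψ. In row κ, the entry ψ sits in column τ, so κ^(-1) = τ.
κ * φ = ρ
ρ * τ = ν
(Structurally, G here is isomorphic to the quaternion group Q_8.)

ν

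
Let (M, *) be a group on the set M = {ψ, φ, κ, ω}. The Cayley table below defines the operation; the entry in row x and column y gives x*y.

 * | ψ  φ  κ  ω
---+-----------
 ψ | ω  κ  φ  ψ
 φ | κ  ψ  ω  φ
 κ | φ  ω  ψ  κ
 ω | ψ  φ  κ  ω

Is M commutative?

Check whether the table is symmetric across its main diagonal.
Every entry (row x, col y) equals the entry (row y, col x), so M is abelian.

Yes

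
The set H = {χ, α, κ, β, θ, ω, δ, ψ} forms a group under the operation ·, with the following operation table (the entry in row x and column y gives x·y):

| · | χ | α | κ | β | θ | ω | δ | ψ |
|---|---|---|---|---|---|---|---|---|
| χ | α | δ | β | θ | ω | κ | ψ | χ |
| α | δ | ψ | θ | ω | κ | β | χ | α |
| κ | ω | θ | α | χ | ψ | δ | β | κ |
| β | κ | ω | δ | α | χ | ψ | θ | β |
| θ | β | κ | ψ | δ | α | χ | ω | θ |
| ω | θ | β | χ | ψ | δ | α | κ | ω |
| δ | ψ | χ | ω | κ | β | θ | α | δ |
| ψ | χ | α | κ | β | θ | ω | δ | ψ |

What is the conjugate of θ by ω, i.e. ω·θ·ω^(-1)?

The identity is ψ. In row ω, the entry ψ sits in column β, so ω^(-1) = β.
ω·θ = δ
δ·β = κ
(Structurally, H here is isomorphic to the quaternion group Q_8.)

κ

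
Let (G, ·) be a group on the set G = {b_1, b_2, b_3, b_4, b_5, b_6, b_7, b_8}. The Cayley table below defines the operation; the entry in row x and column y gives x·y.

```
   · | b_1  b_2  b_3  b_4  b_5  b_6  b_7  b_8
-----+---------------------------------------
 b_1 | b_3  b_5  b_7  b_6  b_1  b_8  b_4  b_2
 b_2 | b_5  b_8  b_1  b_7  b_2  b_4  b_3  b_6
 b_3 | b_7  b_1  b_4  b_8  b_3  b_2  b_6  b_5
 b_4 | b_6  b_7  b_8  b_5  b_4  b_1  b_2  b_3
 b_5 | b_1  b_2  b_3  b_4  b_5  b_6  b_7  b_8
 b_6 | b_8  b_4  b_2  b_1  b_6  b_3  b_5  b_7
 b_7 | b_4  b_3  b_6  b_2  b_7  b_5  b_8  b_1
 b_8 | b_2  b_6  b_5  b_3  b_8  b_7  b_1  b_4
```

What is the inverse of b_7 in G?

First locate the identity: row b_5 matches the header, so b_5 is the identity.
Scan row b_7 for b_5: b_7·b_6 = b_5. Hence b_7^(-1) = b_6.

b_6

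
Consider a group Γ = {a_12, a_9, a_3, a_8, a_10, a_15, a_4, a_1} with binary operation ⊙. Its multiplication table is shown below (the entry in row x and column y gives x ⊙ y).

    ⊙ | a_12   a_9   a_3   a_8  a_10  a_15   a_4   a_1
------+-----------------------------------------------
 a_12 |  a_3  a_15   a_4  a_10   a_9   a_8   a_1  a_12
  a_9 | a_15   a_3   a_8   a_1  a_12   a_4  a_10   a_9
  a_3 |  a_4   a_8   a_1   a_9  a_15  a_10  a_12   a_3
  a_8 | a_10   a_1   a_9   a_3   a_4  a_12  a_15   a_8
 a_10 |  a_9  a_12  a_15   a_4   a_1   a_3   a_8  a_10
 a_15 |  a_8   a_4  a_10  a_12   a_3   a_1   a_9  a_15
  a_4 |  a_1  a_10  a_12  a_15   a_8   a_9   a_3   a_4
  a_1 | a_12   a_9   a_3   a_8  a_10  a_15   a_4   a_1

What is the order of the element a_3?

The identity element is a_1 (its row matches the header).
a_3^1 = a_3
a_3^2 = a_3 ⊙ a_3 = a_1
The first power of a_3 equal to the identity is a_3^2, so ord(a_3) = 2.

2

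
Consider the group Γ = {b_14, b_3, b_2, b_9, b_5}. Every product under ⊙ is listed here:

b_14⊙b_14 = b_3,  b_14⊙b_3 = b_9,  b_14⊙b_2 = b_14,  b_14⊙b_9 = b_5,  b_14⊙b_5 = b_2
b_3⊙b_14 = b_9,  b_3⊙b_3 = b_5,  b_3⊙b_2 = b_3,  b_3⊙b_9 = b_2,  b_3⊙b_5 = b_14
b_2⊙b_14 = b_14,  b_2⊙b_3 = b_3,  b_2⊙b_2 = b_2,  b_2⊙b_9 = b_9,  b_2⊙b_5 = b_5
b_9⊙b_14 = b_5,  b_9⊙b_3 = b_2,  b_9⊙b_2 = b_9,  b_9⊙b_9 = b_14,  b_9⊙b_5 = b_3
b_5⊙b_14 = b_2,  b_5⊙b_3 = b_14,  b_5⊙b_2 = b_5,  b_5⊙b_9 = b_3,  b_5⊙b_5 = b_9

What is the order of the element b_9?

5

The identity element is b_2 (its row matches the header).
b_9^1 = b_9
b_9^2 = b_9 ⊙ b_9 = b_14
b_9^3 = b_14 ⊙ b_9 = b_5
b_9^4 = b_5 ⊙ b_9 = b_3
b_9^5 = b_3 ⊙ b_9 = b_2
The first power of b_9 equal to the identity is b_9^5, so ord(b_9) = 5.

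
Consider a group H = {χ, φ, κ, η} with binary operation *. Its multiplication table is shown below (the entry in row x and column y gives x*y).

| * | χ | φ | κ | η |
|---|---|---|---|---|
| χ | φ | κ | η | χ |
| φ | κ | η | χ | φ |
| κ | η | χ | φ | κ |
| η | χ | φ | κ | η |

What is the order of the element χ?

4

The identity element is η (its row matches the header).
χ^1 = χ
χ^2 = χ*χ = φ
χ^3 = φ*χ = κ
χ^4 = κ*χ = η
The first power of χ equal to the identity is χ^4, so ord(χ) = 4.
(Structurally, H here is isomorphic to the cyclic group Z_4.)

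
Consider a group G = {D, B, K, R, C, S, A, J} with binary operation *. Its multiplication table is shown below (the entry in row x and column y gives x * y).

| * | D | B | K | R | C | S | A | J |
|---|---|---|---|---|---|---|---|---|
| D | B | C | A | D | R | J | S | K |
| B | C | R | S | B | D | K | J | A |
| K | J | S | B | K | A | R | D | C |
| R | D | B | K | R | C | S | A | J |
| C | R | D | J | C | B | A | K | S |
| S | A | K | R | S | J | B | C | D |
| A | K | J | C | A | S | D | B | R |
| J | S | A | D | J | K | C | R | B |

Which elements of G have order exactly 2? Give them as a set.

{B}

Identity is R. Compute the order of each non-identity element by repeated multiplication:
  D: D → B → C → R  (order 4)
  B: B → R  (order 2)
  K: K → B → S → R  (order 4)
  C: C → B → D → R  (order 4)
  S: S → B → K → R  (order 4)
  A: A → B → J → R  (order 4)
  J: J → B → A → R  (order 4)
Elements of order 2: {B}.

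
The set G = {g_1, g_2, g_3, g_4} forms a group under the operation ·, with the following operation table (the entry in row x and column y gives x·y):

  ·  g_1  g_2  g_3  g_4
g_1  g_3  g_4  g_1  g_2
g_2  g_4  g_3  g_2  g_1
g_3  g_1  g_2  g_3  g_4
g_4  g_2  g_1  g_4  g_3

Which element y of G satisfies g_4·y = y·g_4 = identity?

g_4

First locate the identity: row g_3 matches the header, so g_3 is the identity.
Scan row g_4 for g_3: g_4·g_4 = g_3. Hence g_4^(-1) = g_4.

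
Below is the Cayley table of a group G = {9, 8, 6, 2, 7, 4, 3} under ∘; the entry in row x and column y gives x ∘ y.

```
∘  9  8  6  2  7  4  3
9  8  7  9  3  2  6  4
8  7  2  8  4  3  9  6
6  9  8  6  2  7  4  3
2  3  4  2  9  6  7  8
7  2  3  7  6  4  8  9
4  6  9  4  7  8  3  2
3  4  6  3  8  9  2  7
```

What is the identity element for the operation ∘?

The identity e satisfies e ∘ x = x for all x, so its row in the table reproduces the column headers.
Row 6 reads: 9, 8, 6, 2, 7, 4, 3 — exactly the header order. So 6 is the identity.

6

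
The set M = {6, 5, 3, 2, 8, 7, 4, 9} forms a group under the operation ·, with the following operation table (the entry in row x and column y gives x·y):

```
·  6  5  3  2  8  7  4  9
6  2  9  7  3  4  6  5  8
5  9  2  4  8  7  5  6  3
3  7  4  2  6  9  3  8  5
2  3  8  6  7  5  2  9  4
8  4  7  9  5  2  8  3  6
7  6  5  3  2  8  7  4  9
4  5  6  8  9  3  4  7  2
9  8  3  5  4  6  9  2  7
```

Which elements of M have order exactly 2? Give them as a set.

Identity is 7. Compute the order of each non-identity element by repeated multiplication:
  6: 6 → 2 → 3 → 7  (order 4)
  5: 5 → 2 → 8 → 7  (order 4)
  3: 3 → 2 → 6 → 7  (order 4)
  2: 2 → 7  (order 2)
  8: 8 → 2 → 5 → 7  (order 4)
  4: 4 → 7  (order 2)
  9: 9 → 7  (order 2)
Elements of order 2: {2, 4, 9}.
(Structurally, M here is isomorphic to Z_2 x Z_4.)

{2, 4, 9}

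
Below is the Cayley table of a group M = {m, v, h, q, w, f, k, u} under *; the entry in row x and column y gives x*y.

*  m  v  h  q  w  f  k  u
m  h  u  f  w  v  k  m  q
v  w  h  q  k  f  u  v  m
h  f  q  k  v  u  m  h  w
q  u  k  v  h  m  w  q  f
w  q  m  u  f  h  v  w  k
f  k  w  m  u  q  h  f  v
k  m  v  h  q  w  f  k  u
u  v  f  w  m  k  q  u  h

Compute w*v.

Read row w, column v: w*v = m.

m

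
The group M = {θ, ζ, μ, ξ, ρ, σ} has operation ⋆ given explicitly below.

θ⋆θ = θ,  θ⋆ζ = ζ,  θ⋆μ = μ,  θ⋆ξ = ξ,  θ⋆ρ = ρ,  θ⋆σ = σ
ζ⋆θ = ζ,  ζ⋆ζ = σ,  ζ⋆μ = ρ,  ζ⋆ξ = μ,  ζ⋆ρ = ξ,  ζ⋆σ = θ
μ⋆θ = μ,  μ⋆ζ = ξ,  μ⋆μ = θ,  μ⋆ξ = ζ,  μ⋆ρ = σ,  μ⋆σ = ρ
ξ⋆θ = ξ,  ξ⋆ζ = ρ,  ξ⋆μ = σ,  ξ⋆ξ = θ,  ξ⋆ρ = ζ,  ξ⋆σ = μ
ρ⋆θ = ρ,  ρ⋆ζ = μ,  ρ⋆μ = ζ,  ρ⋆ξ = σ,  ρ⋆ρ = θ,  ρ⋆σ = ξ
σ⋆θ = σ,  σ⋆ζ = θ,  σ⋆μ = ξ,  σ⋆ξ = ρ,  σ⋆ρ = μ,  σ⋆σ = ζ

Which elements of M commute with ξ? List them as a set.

{θ, ξ}

Compare row ξ with column ξ entry by entry.
σ ⋆ ξ = ρ but ξ ⋆ σ = μ, so σ does not.
Collecting the elements that commute with ξ: C(ξ) = {θ, ξ}.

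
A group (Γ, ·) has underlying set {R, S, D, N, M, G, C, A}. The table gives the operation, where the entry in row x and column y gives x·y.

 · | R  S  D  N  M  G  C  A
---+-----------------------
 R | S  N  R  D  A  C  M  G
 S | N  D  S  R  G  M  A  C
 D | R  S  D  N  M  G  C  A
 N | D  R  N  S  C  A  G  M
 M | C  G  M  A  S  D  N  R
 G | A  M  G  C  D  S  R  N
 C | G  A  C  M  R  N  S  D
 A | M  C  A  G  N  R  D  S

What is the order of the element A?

The identity element is D (its row matches the header).
A^1 = A
A^2 = A·A = S
A^3 = S·A = C
A^4 = C·A = D
The first power of A equal to the identity is A^4, so ord(A) = 4.

4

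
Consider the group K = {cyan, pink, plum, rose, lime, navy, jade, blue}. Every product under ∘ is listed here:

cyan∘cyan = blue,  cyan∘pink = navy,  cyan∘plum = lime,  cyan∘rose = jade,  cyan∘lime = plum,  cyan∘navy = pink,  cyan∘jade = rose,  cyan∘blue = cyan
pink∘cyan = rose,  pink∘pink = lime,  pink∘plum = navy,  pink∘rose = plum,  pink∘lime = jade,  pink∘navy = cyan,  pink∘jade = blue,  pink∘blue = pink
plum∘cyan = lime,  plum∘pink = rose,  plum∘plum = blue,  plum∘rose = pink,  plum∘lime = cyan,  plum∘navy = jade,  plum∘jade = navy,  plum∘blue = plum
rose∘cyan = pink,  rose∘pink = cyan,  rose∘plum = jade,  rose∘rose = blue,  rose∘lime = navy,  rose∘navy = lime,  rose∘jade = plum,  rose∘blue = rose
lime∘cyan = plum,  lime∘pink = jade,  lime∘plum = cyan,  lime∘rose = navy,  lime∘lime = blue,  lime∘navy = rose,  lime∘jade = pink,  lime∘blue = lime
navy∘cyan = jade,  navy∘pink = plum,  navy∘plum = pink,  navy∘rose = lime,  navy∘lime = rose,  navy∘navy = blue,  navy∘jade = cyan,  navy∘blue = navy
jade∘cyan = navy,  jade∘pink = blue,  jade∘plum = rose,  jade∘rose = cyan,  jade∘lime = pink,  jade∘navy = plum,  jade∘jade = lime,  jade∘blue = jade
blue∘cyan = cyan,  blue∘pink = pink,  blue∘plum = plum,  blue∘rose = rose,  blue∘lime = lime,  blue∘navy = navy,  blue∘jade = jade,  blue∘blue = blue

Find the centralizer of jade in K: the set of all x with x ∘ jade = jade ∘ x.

Compare row jade with column jade entry by entry.
pink ∘ jade = blue = jade ∘ pink, so pink commutes with jade.
plum ∘ jade = navy but jade ∘ plum = rose, so plum does not.
Collecting the elements that commute with jade: C(jade) = {blue, jade, lime, pink}.

{blue, jade, lime, pink}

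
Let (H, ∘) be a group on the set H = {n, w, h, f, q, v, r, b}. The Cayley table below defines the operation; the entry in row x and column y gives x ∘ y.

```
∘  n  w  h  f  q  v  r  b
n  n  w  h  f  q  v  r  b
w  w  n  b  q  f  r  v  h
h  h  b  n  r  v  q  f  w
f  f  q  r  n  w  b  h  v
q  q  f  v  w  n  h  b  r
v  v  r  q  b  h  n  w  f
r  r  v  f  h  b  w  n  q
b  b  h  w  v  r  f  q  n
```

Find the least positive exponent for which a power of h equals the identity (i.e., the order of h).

The identity element is n (its row matches the header).
h^1 = h
h^2 = h ∘ h = n
The first power of h equal to the identity is h^2, so ord(h) = 2.

2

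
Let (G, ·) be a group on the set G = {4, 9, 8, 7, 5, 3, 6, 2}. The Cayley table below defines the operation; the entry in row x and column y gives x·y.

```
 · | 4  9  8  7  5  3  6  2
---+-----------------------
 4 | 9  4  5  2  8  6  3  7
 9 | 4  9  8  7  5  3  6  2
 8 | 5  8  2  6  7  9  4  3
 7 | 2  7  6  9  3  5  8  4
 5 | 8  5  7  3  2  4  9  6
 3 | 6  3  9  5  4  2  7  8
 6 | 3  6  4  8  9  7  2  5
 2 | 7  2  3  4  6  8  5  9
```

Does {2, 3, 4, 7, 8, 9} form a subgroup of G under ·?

4·3 = 6, which is not in {2, 3, 4, 7, 8, 9}.
The subset is not closed under ·, so it is not a subgroup.

No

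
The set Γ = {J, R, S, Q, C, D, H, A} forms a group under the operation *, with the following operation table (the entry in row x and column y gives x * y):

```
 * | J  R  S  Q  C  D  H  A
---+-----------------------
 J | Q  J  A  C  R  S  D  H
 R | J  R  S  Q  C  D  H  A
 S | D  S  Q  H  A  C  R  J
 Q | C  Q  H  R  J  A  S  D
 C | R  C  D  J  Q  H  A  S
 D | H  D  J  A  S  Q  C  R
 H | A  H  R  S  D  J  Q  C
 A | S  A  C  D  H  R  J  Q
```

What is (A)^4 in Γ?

R

A^1 = A
A^2 = A * A = Q
A^3 = Q * A = D
A^4 = D * A = R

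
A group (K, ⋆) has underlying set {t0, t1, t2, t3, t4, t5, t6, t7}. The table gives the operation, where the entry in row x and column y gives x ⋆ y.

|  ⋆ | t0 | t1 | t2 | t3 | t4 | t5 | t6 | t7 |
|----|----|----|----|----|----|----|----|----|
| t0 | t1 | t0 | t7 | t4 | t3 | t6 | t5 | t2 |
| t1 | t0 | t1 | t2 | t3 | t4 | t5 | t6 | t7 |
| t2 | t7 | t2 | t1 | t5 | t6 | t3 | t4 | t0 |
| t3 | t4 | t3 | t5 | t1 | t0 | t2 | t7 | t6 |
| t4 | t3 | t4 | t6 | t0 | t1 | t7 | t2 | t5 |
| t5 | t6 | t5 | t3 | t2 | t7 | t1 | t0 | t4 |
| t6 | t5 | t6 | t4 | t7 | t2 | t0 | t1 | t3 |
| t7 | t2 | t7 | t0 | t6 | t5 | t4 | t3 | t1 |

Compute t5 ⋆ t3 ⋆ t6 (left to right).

t4

t5 ⋆ t3 = t2
t2 ⋆ t6 = t4
(Structurally, K here is isomorphic to the elementary abelian group (Z_2)^3.)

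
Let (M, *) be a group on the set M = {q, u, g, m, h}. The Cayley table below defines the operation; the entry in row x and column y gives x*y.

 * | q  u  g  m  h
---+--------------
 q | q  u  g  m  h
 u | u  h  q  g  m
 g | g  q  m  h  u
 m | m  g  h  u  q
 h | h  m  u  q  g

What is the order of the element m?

The identity element is q (its row matches the header).
m^1 = m
m^2 = m*m = u
m^3 = u*m = g
m^4 = g*m = h
m^5 = h*m = q
The first power of m equal to the identity is m^5, so ord(m) = 5.

5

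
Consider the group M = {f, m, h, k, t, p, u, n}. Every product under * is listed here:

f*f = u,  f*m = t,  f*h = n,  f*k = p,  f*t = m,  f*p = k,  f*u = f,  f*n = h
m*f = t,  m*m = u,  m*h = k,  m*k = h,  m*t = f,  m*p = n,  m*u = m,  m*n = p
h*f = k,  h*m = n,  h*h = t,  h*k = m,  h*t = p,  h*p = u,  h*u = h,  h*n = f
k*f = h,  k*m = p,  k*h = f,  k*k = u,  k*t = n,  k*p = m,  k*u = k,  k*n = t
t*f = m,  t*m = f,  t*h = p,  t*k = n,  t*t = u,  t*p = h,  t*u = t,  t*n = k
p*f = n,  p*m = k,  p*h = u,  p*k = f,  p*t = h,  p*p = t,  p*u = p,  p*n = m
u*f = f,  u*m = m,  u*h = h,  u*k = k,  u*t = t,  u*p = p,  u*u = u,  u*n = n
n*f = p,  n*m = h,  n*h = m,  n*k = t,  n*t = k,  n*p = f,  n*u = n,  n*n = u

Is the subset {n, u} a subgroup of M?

Yes

{n, u} contains the identity u.
Checking products: every product of two elements of {n, u} (read from the table) lies in {n, u}, so the set is closed.
In a finite group, a nonempty closed subset is a subgroup. So {n, u} ≤ M.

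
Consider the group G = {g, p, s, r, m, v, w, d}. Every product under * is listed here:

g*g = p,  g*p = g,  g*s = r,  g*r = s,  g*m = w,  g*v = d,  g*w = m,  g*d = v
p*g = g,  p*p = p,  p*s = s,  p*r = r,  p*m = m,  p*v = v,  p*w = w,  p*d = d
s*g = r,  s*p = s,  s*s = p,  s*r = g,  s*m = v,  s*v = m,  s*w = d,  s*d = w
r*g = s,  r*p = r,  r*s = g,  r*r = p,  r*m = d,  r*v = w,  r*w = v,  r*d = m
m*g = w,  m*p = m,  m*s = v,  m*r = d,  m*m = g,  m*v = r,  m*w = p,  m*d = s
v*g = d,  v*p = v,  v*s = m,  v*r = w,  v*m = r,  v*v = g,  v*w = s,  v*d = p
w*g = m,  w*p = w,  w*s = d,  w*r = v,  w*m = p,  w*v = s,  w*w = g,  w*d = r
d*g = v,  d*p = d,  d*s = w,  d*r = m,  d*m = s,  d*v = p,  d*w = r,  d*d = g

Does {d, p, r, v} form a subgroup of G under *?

d * d = g, which is not in {d, p, r, v}.
The subset is not closed under *, so it is not a subgroup.
(Structurally, G here is isomorphic to Z_2 x Z_4.)

No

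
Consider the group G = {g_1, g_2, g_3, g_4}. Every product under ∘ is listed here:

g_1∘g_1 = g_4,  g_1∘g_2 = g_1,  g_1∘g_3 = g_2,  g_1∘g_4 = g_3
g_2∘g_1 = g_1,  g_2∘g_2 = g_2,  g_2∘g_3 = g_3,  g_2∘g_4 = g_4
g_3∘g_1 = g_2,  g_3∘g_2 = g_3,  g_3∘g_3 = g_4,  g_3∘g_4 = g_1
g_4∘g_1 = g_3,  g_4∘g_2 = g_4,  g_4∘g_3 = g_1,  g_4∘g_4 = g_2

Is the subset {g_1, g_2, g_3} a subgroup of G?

No

g_1 ∘ g_1 = g_4, which is not in {g_1, g_2, g_3}.
The subset is not closed under ∘, so it is not a subgroup.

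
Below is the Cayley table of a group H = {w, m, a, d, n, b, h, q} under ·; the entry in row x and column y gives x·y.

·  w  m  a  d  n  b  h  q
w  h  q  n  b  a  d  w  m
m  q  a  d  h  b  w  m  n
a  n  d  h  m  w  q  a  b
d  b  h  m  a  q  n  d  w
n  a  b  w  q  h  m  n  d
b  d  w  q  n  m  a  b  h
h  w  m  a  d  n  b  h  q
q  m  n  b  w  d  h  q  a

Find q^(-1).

b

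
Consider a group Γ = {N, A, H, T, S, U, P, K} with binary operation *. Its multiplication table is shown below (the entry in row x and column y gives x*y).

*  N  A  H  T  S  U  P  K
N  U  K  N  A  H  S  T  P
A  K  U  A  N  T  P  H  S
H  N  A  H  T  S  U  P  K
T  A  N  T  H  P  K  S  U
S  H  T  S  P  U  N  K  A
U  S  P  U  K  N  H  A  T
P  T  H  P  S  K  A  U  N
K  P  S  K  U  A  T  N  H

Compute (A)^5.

A^1 = A
A^2 = A*A = U
A^3 = U*A = P
A^4 = P*A = H
A^5 = H*A = A
(Structurally, Γ here is isomorphic to Z_2 x Z_4.)

A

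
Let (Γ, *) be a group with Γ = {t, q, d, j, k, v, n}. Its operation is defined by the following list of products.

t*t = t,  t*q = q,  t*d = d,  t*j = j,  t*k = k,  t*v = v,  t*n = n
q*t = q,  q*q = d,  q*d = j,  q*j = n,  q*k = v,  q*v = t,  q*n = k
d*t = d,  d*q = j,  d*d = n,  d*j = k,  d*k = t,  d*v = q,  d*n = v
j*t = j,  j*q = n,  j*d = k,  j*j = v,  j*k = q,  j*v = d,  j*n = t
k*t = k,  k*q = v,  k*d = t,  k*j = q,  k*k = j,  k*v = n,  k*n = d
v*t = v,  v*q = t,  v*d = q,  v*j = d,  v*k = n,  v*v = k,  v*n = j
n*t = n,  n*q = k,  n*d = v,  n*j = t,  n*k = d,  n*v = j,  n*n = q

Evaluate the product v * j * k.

t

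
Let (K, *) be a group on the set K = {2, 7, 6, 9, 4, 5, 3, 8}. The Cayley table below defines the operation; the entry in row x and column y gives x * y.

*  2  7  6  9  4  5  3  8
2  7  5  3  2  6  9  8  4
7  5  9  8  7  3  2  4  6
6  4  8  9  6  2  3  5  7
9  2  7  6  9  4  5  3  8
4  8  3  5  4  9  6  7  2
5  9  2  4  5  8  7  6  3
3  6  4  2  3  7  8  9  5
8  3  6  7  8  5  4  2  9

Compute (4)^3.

4^1 = 4
4^2 = 4 * 4 = 9
4^3 = 9 * 4 = 4

4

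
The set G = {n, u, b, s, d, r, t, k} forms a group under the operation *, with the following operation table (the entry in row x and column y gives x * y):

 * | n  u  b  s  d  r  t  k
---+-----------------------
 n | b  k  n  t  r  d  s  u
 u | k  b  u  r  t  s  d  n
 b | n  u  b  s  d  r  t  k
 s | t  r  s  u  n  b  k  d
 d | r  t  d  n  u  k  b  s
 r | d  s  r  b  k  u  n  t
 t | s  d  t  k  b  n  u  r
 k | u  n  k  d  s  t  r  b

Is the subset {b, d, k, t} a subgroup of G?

No

d * d = u, which is not in {b, d, k, t}.
The subset is not closed under *, so it is not a subgroup.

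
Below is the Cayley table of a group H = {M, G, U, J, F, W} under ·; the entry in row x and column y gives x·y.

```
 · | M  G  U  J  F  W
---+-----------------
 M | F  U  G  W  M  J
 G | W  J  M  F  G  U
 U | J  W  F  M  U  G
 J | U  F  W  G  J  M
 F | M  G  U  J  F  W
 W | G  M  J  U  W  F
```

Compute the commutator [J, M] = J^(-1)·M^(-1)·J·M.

J

Identity is F; from the table J^(-1) = G and M^(-1) = M.
G·M = W
W·J = U
U·M = J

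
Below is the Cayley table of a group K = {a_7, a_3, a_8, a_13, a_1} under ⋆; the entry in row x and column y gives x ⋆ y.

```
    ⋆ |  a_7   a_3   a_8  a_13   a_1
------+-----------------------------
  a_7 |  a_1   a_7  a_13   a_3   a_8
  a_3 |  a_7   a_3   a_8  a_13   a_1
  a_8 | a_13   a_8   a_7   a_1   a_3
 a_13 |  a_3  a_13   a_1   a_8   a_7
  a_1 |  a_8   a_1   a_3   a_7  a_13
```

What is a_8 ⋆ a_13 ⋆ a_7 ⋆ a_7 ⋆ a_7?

a_3

a_8 ⋆ a_13 = a_1
a_1 ⋆ a_7 = a_8
a_8 ⋆ a_7 = a_13
a_13 ⋆ a_7 = a_3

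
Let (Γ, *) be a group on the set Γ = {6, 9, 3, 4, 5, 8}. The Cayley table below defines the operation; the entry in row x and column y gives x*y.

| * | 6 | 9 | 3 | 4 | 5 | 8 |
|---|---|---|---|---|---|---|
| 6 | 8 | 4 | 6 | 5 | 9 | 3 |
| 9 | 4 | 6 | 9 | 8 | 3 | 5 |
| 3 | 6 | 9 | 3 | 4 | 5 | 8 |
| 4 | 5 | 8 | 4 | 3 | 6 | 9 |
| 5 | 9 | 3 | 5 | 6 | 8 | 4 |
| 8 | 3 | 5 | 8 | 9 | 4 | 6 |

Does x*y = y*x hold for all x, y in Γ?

Yes

Check whether the table is symmetric across its main diagonal.
Every entry (row x, col y) equals the entry (row y, col x), so Γ is abelian.
(In fact Γ ≅ the cyclic group Z_6.)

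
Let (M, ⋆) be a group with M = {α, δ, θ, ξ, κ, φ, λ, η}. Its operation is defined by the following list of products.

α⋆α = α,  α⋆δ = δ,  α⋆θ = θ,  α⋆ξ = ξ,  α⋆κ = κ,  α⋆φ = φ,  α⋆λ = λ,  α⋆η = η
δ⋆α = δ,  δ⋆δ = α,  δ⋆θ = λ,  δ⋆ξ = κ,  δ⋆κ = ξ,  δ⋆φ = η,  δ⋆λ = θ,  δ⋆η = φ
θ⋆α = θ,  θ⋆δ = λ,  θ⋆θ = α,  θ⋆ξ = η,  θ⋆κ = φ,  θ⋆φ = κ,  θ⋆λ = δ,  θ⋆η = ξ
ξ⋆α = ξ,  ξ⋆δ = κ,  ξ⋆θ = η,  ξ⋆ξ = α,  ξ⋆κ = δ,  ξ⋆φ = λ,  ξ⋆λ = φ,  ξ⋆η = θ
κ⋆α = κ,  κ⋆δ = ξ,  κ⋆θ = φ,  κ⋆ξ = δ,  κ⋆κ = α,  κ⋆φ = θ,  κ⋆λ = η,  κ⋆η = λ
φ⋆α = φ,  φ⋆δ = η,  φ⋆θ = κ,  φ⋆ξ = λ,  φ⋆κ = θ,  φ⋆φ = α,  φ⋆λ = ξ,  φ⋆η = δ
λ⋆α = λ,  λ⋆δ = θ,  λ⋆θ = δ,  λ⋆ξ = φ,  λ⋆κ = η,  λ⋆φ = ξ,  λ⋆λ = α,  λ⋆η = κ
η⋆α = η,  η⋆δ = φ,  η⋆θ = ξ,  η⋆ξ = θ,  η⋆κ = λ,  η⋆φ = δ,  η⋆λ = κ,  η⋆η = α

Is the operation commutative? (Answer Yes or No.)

Check whether the table is symmetric across its main diagonal.
Every entry (row x, col y) equals the entry (row y, col x), so M is abelian.

Yes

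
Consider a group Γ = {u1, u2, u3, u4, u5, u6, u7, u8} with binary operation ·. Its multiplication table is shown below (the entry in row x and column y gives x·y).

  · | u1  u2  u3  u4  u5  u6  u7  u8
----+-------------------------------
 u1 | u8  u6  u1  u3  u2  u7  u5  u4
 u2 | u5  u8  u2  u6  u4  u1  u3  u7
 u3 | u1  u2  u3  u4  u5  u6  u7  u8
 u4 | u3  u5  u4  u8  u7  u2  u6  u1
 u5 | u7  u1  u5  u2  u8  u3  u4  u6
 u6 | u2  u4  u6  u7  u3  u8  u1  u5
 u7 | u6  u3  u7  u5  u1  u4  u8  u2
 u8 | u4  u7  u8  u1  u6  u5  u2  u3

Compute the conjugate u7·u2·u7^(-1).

The identity is u3. In row u7, the entry u3 sits in column u2, so u7^(-1) = u2.
u7·u2 = u3
u3·u2 = u2
(Structurally, Γ here is isomorphic to the quaternion group Q_8.)

u2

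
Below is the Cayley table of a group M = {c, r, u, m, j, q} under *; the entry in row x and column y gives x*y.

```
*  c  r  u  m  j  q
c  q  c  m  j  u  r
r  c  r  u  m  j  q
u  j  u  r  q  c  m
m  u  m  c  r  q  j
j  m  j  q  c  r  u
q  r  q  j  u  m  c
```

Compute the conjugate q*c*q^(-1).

c

The identity is r. In row q, the entry r sits in column c, so q^(-1) = c.
q*c = r
r*c = c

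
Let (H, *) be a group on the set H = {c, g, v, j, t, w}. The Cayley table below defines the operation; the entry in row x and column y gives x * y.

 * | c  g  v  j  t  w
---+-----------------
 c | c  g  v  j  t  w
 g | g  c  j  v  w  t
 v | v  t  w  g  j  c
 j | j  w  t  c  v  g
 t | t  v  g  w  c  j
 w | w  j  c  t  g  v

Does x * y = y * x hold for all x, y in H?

w * g = j but g * w = t.
Since w and g do not commute, H is not abelian.

No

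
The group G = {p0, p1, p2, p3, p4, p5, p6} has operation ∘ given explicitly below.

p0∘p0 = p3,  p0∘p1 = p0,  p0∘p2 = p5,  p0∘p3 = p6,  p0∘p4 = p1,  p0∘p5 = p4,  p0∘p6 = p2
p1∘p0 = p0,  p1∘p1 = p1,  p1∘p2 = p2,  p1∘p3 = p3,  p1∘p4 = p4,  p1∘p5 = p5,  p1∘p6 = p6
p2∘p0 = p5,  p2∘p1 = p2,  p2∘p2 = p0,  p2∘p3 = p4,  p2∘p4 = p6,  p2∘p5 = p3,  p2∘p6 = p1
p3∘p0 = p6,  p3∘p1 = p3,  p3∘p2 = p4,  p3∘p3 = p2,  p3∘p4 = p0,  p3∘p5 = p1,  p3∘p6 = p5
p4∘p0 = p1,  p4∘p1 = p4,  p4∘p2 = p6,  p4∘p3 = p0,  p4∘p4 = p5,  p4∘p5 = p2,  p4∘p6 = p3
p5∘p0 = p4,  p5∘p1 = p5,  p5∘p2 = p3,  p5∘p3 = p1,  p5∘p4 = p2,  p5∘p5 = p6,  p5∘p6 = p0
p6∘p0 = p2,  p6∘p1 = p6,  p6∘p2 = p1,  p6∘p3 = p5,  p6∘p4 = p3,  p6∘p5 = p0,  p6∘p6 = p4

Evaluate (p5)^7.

p1

p5^1 = p5
p5^2 = p5 ∘ p5 = p6
p5^3 = p6 ∘ p5 = p0
p5^4 = p0 ∘ p5 = p4
p5^5 = p4 ∘ p5 = p2
p5^6 = p2 ∘ p5 = p3
p5^7 = p3 ∘ p5 = p1
(Structurally, G here is isomorphic to the cyclic group Z_7.)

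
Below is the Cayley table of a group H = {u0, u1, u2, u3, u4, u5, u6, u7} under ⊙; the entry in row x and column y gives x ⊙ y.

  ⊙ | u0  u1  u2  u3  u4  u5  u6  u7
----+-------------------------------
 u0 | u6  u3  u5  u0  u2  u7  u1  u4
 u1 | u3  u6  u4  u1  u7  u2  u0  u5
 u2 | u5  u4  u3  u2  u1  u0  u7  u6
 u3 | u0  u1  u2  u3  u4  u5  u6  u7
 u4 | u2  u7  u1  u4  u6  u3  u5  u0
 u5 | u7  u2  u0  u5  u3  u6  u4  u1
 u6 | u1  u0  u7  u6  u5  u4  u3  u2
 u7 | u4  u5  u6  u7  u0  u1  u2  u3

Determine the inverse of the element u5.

u4

First locate the identity: row u3 matches the header, so u3 is the identity.
Scan row u5 for u3: u5 ⊙ u4 = u3. Hence u5^(-1) = u4.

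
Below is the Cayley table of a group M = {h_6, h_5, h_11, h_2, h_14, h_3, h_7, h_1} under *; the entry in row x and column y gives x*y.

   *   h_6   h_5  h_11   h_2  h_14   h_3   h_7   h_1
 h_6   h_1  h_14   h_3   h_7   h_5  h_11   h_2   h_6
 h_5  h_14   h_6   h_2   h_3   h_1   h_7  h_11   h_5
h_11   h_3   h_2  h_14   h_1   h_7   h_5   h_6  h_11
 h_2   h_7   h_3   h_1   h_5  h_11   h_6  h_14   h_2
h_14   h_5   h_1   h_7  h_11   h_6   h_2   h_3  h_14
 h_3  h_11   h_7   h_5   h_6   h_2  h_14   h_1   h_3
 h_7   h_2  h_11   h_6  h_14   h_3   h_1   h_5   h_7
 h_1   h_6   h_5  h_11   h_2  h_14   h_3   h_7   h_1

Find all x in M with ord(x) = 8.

{h_11, h_2, h_3, h_7}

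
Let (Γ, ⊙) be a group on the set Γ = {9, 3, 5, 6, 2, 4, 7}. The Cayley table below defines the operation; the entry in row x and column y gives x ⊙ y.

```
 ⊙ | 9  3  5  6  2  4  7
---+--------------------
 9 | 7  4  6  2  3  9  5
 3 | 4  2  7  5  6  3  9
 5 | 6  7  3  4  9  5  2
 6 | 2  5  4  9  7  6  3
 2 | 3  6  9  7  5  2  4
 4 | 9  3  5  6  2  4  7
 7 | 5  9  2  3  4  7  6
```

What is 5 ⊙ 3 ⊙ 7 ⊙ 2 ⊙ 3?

9

5 ⊙ 3 = 7
7 ⊙ 7 = 6
6 ⊙ 2 = 7
7 ⊙ 3 = 9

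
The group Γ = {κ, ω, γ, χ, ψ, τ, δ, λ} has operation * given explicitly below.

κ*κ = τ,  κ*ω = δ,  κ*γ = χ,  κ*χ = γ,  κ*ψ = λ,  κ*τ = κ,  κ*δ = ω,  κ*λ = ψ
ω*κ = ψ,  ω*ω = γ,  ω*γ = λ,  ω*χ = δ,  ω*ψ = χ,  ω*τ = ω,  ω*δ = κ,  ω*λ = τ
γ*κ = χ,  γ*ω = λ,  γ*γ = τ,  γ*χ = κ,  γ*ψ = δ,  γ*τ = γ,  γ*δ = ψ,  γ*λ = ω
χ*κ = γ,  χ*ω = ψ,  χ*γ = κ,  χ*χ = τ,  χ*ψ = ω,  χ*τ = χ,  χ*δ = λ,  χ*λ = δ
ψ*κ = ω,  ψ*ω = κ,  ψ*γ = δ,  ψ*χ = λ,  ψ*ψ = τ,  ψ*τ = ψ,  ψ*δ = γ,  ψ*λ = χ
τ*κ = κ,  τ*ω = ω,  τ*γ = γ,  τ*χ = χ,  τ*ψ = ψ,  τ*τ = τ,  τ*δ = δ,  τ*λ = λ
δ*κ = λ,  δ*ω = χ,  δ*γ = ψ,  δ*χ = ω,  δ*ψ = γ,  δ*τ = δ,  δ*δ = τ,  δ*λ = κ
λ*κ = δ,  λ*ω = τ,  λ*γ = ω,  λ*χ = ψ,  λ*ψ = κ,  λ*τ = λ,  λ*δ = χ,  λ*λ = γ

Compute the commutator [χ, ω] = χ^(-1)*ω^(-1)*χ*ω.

γ

Identity is τ; from the table χ^(-1) = χ and ω^(-1) = λ.
χ*λ = δ
δ*χ = ω
ω*ω = γ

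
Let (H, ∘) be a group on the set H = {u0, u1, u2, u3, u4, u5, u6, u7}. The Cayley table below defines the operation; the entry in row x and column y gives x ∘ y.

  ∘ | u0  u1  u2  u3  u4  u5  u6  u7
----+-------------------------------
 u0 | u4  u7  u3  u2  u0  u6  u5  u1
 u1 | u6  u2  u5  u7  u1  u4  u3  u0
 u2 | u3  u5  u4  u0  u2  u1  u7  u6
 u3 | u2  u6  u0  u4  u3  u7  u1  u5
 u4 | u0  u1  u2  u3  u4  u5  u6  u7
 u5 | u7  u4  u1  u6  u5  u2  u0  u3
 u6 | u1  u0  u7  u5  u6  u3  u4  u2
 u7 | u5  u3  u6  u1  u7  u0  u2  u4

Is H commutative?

No

u5 ∘ u7 = u3 but u7 ∘ u5 = u0.
Since u5 and u7 do not commute, H is not abelian.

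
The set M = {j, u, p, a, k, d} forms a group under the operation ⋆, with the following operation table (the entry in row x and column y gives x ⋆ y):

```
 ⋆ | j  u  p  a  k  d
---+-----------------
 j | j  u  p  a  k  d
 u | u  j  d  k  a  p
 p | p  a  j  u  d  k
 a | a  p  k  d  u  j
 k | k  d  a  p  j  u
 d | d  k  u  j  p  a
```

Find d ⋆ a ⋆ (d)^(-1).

a

The identity is j. In row d, the entry j sits in column a, so d^(-1) = a.
d ⋆ a = j
j ⋆ a = a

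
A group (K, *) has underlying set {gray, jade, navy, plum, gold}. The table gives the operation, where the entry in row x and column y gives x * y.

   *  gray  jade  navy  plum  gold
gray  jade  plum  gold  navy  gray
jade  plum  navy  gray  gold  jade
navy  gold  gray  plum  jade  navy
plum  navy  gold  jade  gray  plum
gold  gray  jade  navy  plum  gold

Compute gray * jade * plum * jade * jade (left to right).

gold

gray * jade = plum
plum * plum = gray
gray * jade = plum
plum * jade = gold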